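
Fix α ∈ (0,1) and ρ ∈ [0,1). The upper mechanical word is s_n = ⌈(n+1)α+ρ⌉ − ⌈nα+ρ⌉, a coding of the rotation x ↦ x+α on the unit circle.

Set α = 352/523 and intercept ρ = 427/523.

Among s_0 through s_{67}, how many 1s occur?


#1s = Σ_{n=0}^{67} s_n = Σ_{n=0}^{67} (⌈(n+1)α+ρ⌉ − ⌈nα+ρ⌉)
the sum telescopes: every ⌈nα+ρ⌉ with 0 < n < 68 appears once with + and once with −, leaving ⌈68α+ρ⌉ − ⌈0·α+ρ⌉
68α + ρ = (68·352 + 427) / 523 = 24363/523
ρ = 427/523
⌈24363/523⌉ = 47,  ⌈427/523⌉ = 1
#1s = 47 − 1 = 46

46


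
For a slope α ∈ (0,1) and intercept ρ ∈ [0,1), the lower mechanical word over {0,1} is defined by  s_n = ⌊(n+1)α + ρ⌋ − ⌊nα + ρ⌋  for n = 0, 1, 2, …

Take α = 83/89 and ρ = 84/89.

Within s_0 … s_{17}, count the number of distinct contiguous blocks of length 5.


t_n = ⌊(n·83+84)/89⌋ for n = 0 … 18:
  n=0…9: ⌊84/89⌋=0 ⌊167/89⌋=1 ⌊250/89⌋=2 ⌊333/89⌋=3 ⌊416/89⌋=4 ⌊499/89⌋=5 ⌊582/89⌋=6 ⌊665/89⌋=7 ⌊748/89⌋=8 ⌊831/89⌋=9
  n=10…18: ⌊914/89⌋=10 ⌊997/89⌋=11 ⌊1080/89⌋=12 ⌊1163/89⌋=13 ⌊1246/89⌋=14 ⌊1329/89⌋=14 ⌊1412/89⌋=15 ⌊1495/89⌋=16 ⌊1578/89⌋=17
s_n = t_(n+1) − t_n for n = 0 … 17 gives
prefix = 111111111111110111
slide a length-5 window over [0..4] … [13..17] (14 windows); first occurrence of each distinct factor:
  [  0..  4] 11111
  [ 10.. 14] 11110
  [ 11.. 15] 11101
  [ 12.. 16] 11011
  [ 13.. 17] 10111
  (the other 9 windows repeat one of these)
distinct factors: {10111, 11011, 11101, 11110, 11111}
count = 5  (Sturmian bound for length 5 is 6)

5


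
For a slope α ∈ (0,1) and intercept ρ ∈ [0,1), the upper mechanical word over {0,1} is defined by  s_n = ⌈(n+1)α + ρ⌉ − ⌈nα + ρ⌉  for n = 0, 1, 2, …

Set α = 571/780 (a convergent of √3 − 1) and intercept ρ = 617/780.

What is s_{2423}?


(n+1)α + ρ = (2424·571 + 617) / 780 = 1384721/780
nα + ρ     = (2423·571 + 617) / 780 = 1384150/780
⌈1384721/780⌉ = 1776,  ⌈1384150/780⌉ = 1775
s_{2423} = 1776 − 1775 = 1

1


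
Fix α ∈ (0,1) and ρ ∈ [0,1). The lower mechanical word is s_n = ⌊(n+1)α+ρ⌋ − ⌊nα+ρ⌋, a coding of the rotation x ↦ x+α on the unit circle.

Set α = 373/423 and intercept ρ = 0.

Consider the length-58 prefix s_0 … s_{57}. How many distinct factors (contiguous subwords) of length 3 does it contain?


t_n = ⌊(n·373)/423⌋ for n = 0 … 58:
  n=0…9: ⌊0/423⌋=0 ⌊373/423⌋=0 ⌊746/423⌋=1 ⌊1119/423⌋=2 ⌊1492/423⌋=3 ⌊1865/423⌋=4 ⌊2238/423⌋=5 ⌊2611/423⌋=6 ⌊2984/423⌋=7 ⌊3357/423⌋=7
  n=10…19: ⌊3730/423⌋=8 ⌊4103/423⌋=9 ⌊4476/423⌋=10 ⌊4849/423⌋=11 ⌊5222/423⌋=12 ⌊5595/423⌋=13 ⌊5968/423⌋=14 ⌊6341/423⌋=14 ⌊6714/423⌋=15 ⌊7087/423⌋=16
  n=20…29: ⌊7460/423⌋=17 ⌊7833/423⌋=18 ⌊8206/423⌋=19 ⌊8579/423⌋=20 ⌊8952/423⌋=21 ⌊9325/423⌋=22 ⌊9698/423⌋=22 ⌊10071/423⌋=23 ⌊10444/423⌋=24 ⌊10817/423⌋=25
  n=30…39: ⌊11190/423⌋=26 ⌊11563/423⌋=27 ⌊11936/423⌋=28 ⌊12309/423⌋=29 ⌊12682/423⌋=29 ⌊13055/423⌋=30 ⌊13428/423⌋=31 ⌊13801/423⌋=32 ⌊14174/423⌋=33 ⌊14547/423⌋=34
  n=40…49: ⌊14920/423⌋=35 ⌊15293/423⌋=36 ⌊15666/423⌋=37 ⌊16039/423⌋=37 ⌊16412/423⌋=38 ⌊16785/423⌋=39 ⌊17158/423⌋=40 ⌊17531/423⌋=41 ⌊17904/423⌋=42 ⌊18277/423⌋=43
  n=50…58: ⌊18650/423⌋=44 ⌊19023/423⌋=44 ⌊19396/423⌋=45 ⌊19769/423⌋=46 ⌊20142/423⌋=47 ⌊20515/423⌋=48 ⌊20888/423⌋=49 ⌊21261/423⌋=50 ⌊21634/423⌋=51
s_n = t_(n+1) − t_n for n = 0 … 57 gives
prefix = 0111111101111111011111111011111110111111110111111101111111
slide a length-3 window over [0..2] … [55..57] (56 windows); first occurrence of each distinct factor:
  [  0..  2] 011
  [  1..  3] 111
  [  6..  8] 110
  [  7..  9] 101
  (the other 52 windows repeat one of these)
distinct factors: {011, 101, 110, 111}
count = 4  (Sturmian bound for length 3 is 4)

4


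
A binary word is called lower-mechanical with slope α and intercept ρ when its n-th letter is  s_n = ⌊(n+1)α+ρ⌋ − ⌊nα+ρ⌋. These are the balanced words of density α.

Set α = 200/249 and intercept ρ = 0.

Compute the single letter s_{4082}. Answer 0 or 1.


(n+1)α + ρ = (4083·200) / 249 = 816600/249
nα + ρ     = (4082·200) / 249 = 816400/249
⌊816600/249⌋ = 3279,  ⌊816400/249⌋ = 3278
s_{4082} = 3279 − 3278 = 1

1


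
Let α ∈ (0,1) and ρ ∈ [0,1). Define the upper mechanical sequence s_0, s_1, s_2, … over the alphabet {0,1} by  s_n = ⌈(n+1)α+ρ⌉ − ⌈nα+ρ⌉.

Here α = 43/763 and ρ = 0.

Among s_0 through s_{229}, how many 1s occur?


#1s = Σ_{n=0}^{229} s_n = Σ_{n=0}^{229} (⌈(n+1)α+ρ⌉ − ⌈nα+ρ⌉)
the sum telescopes: every ⌈nα+ρ⌉ with 0 < n < 230 appears once with + and once with −, leaving ⌈230α+ρ⌉ − ⌈0·α+ρ⌉
230α + ρ = (230·43) / 763 = 9890/763
ρ = 0/763
⌈9890/763⌉ = 13,  ⌈0/763⌉ = 0
#1s = 13 − 0 = 13

13


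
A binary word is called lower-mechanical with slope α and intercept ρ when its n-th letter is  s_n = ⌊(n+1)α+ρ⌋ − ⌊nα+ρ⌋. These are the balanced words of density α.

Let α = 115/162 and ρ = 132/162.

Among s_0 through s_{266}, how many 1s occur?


190

#1s = Σ_{n=0}^{266} s_n = Σ_{n=0}^{266} (⌊(n+1)α+ρ⌋ − ⌊nα+ρ⌋)
the sum telescopes: every ⌊nα+ρ⌋ with 0 < n < 267 appears once with + and once with −, leaving ⌊267α+ρ⌋ − ⌊0·α+ρ⌋
267α + ρ = (267·115 + 132) / 162 = 30837/162
ρ = 132/162
⌊30837/162⌋ = 190,  ⌊132/162⌋ = 0
#1s = 190 − 0 = 190


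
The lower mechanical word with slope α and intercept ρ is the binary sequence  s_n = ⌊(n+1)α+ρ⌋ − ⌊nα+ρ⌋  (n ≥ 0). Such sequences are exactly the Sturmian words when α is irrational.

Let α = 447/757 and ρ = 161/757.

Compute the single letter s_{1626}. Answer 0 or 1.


(n+1)α + ρ = (1627·447 + 161) / 757 = 727430/757
nα + ρ     = (1626·447 + 161) / 757 = 726983/757
⌊727430/757⌋ = 960,  ⌊726983/757⌋ = 960
s_{1626} = 960 − 960 = 0

0


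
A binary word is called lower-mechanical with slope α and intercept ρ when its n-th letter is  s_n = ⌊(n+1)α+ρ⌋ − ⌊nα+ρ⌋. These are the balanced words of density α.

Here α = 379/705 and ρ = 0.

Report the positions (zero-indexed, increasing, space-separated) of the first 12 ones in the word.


1 3 5 7 9 11 13 14 16 18 20 22

n=0: ⌊379/705⌋−⌊0/705⌋ = 0−0 = 0
n=1: ⌊758/705⌋−⌊379/705⌋ = 1−0 = 1  ← one
n=2: ⌊1137/705⌋−⌊758/705⌋ = 1−1 = 0
n=3: ⌊1516/705⌋−⌊1137/705⌋ = 2−1 = 1  ← one
n=4: ⌊1895/705⌋−⌊1516/705⌋ = 2−2 = 0
n=5: ⌊2274/705⌋−⌊1895/705⌋ = 3−2 = 1  ← one
n=6: ⌊2653/705⌋−⌊2274/705⌋ = 3−3 = 0
n=7: ⌊3032/705⌋−⌊2653/705⌋ = 4−3 = 1  ← one
n=8: ⌊3411/705⌋−⌊3032/705⌋ = 4−4 = 0
n=9: ⌊3790/705⌋−⌊3411/705⌋ = 5−4 = 1  ← one
n=10: ⌊4169/705⌋−⌊3790/705⌋ = 5−5 = 0
n=11: ⌊4548/705⌋−⌊4169/705⌋ = 6−5 = 1  ← one
n=12: ⌊4927/705⌋−⌊4548/705⌋ = 6−6 = 0
n=13: ⌊5306/705⌋−⌊4927/705⌋ = 7−6 = 1  ← one
n=14: ⌊5685/705⌋−⌊5306/705⌋ = 8−7 = 1  ← one
n=15: ⌊6064/705⌋−⌊5685/705⌋ = 8−8 = 0
n=16: ⌊6443/705⌋−⌊6064/705⌋ = 9−8 = 1  ← one
n=17: ⌊6822/705⌋−⌊6443/705⌋ = 9−9 = 0
n=18: ⌊7201/705⌋−⌊6822/705⌋ = 10−9 = 1  ← one
n=19: ⌊7580/705⌋−⌊7201/705⌋ = 10−10 = 0
n=20: ⌊7959/705⌋−⌊7580/705⌋ = 11−10 = 1  ← one
n=21: ⌊8338/705⌋−⌊7959/705⌋ = 11−11 = 0
n=22: ⌊8717/705⌋−⌊8338/705⌋ = 12−11 = 1  ← one
positions of the first 12 ones: 1 3 5 7 9 11 13 14 16 18 20 22


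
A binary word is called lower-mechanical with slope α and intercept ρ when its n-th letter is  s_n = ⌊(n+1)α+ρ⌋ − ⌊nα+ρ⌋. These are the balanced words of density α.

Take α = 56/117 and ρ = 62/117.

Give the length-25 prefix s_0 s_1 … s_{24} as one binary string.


1001010101010101010101010

n=0: ⌊(1·56+62)/117⌋ − ⌊(0·56+62)/117⌋ = ⌊118/117⌋ − ⌊62/117⌋ = 1 − 0 = 1
n=1: ⌊(2·56+62)/117⌋ − ⌊(1·56+62)/117⌋ = ⌊174/117⌋ − ⌊118/117⌋ = 1 − 1 = 0
n=2: ⌊(3·56+62)/117⌋ − ⌊(2·56+62)/117⌋ = ⌊230/117⌋ − ⌊174/117⌋ = 1 − 1 = 0
n=3: ⌊(4·56+62)/117⌋ − ⌊(3·56+62)/117⌋ = ⌊286/117⌋ − ⌊230/117⌋ = 2 − 1 = 1
n=4: ⌊(5·56+62)/117⌋ − ⌊(4·56+62)/117⌋ = ⌊342/117⌋ − ⌊286/117⌋ = 2 − 2 = 0
n=5: ⌊(6·56+62)/117⌋ − ⌊(5·56+62)/117⌋ = ⌊398/117⌋ − ⌊342/117⌋ = 3 − 2 = 1
n=6: ⌊(7·56+62)/117⌋ − ⌊(6·56+62)/117⌋ = ⌊454/117⌋ − ⌊398/117⌋ = 3 − 3 = 0
n=7: ⌊(8·56+62)/117⌋ − ⌊(7·56+62)/117⌋ = ⌊510/117⌋ − ⌊454/117⌋ = 4 − 3 = 1
n=8: ⌊(9·56+62)/117⌋ − ⌊(8·56+62)/117⌋ = ⌊566/117⌋ − ⌊510/117⌋ = 4 − 4 = 0
n=9: ⌊(10·56+62)/117⌋ − ⌊(9·56+62)/117⌋ = ⌊622/117⌋ − ⌊566/117⌋ = 5 − 4 = 1
n=10: ⌊(11·56+62)/117⌋ − ⌊(10·56+62)/117⌋ = ⌊678/117⌋ − ⌊622/117⌋ = 5 − 5 = 0
n=11: ⌊(12·56+62)/117⌋ − ⌊(11·56+62)/117⌋ = ⌊734/117⌋ − ⌊678/117⌋ = 6 − 5 = 1
n=12: ⌊(13·56+62)/117⌋ − ⌊(12·56+62)/117⌋ = ⌊790/117⌋ − ⌊734/117⌋ = 6 − 6 = 0
n=13: ⌊(14·56+62)/117⌋ − ⌊(13·56+62)/117⌋ = ⌊846/117⌋ − ⌊790/117⌋ = 7 − 6 = 1
n=14: ⌊(15·56+62)/117⌋ − ⌊(14·56+62)/117⌋ = ⌊902/117⌋ − ⌊846/117⌋ = 7 − 7 = 0
n=15: ⌊(16·56+62)/117⌋ − ⌊(15·56+62)/117⌋ = ⌊958/117⌋ − ⌊902/117⌋ = 8 − 7 = 1
n=16: ⌊(17·56+62)/117⌋ − ⌊(16·56+62)/117⌋ = ⌊1014/117⌋ − ⌊958/117⌋ = 8 − 8 = 0
n=17: ⌊(18·56+62)/117⌋ − ⌊(17·56+62)/117⌋ = ⌊1070/117⌋ − ⌊1014/117⌋ = 9 − 8 = 1
n=18: ⌊(19·56+62)/117⌋ − ⌊(18·56+62)/117⌋ = ⌊1126/117⌋ − ⌊1070/117⌋ = 9 − 9 = 0
n=19: ⌊(20·56+62)/117⌋ − ⌊(19·56+62)/117⌋ = ⌊1182/117⌋ − ⌊1126/117⌋ = 10 − 9 = 1
n=20: ⌊(21·56+62)/117⌋ − ⌊(20·56+62)/117⌋ = ⌊1238/117⌋ − ⌊1182/117⌋ = 10 − 10 = 0
n=21: ⌊(22·56+62)/117⌋ − ⌊(21·56+62)/117⌋ = ⌊1294/117⌋ − ⌊1238/117⌋ = 11 − 10 = 1
n=22: ⌊(23·56+62)/117⌋ − ⌊(22·56+62)/117⌋ = ⌊1350/117⌋ − ⌊1294/117⌋ = 11 − 11 = 0
n=23: ⌊(24·56+62)/117⌋ − ⌊(23·56+62)/117⌋ = ⌊1406/117⌋ − ⌊1350/117⌋ = 12 − 11 = 1
n=24: ⌊(25·56+62)/117⌋ − ⌊(24·56+62)/117⌋ = ⌊1462/117⌋ − ⌊1406/117⌋ = 12 − 12 = 0


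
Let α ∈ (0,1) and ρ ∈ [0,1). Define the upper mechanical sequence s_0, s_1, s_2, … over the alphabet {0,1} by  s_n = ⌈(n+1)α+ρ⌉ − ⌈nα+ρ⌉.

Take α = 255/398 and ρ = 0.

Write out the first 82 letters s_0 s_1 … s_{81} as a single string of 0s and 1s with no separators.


1101101101101011011011011010110110110101101101101101011011011011010110110110101101

n=0: ⌈(1·255)/398⌉ − ⌈(0·255)/398⌉ = ⌈255/398⌉ − ⌈0/398⌉ = 1 − 0 = 1
n=1: ⌈(2·255)/398⌉ − ⌈(1·255)/398⌉ = ⌈510/398⌉ − ⌈255/398⌉ = 2 − 1 = 1
n=2: ⌈(3·255)/398⌉ − ⌈(2·255)/398⌉ = ⌈765/398⌉ − ⌈510/398⌉ = 2 − 2 = 0
n=3: ⌈(4·255)/398⌉ − ⌈(3·255)/398⌉ = ⌈1020/398⌉ − ⌈765/398⌉ = 3 − 2 = 1
n=4: ⌈(5·255)/398⌉ − ⌈(4·255)/398⌉ = ⌈1275/398⌉ − ⌈1020/398⌉ = 4 − 3 = 1
n=5: ⌈(6·255)/398⌉ − ⌈(5·255)/398⌉ = ⌈1530/398⌉ − ⌈1275/398⌉ = 4 − 4 = 0
n=6: ⌈(7·255)/398⌉ − ⌈(6·255)/398⌉ = ⌈1785/398⌉ − ⌈1530/398⌉ = 5 − 4 = 1
n=7: ⌈(8·255)/398⌉ − ⌈(7·255)/398⌉ = ⌈2040/398⌉ − ⌈1785/398⌉ = 6 − 5 = 1
n=8: ⌈(9·255)/398⌉ − ⌈(8·255)/398⌉ = ⌈2295/398⌉ − ⌈2040/398⌉ = 6 − 6 = 0
n=9: ⌈(10·255)/398⌉ − ⌈(9·255)/398⌉ = ⌈2550/398⌉ − ⌈2295/398⌉ = 7 − 6 = 1
n=10: ⌈(11·255)/398⌉ − ⌈(10·255)/398⌉ = ⌈2805/398⌉ − ⌈2550/398⌉ = 8 − 7 = 1
n=11: ⌈(12·255)/398⌉ − ⌈(11·255)/398⌉ = ⌈3060/398⌉ − ⌈2805/398⌉ = 8 − 8 = 0
n=12: ⌈(13·255)/398⌉ − ⌈(12·255)/398⌉ = ⌈3315/398⌉ − ⌈3060/398⌉ = 9 − 8 = 1
n=13: ⌈(14·255)/398⌉ − ⌈(13·255)/398⌉ = ⌈3570/398⌉ − ⌈3315/398⌉ = 9 − 9 = 0
n=14: ⌈(15·255)/398⌉ − ⌈(14·255)/398⌉ = ⌈3825/398⌉ − ⌈3570/398⌉ = 10 − 9 = 1
n=15: ⌈(16·255)/398⌉ − ⌈(15·255)/398⌉ = ⌈4080/398⌉ − ⌈3825/398⌉ = 11 − 10 = 1
n=16: ⌈(17·255)/398⌉ − ⌈(16·255)/398⌉ = ⌈4335/398⌉ − ⌈4080/398⌉ = 11 − 11 = 0
n=17: ⌈(18·255)/398⌉ − ⌈(17·255)/398⌉ = ⌈4590/398⌉ − ⌈4335/398⌉ = 12 − 11 = 1
n=18: ⌈(19·255)/398⌉ − ⌈(18·255)/398⌉ = ⌈4845/398⌉ − ⌈4590/398⌉ = 13 − 12 = 1
n=19: ⌈(20·255)/398⌉ − ⌈(19·255)/398⌉ = ⌈5100/398⌉ − ⌈4845/398⌉ = 13 − 13 = 0
n=20: ⌈(21·255)/398⌉ − ⌈(20·255)/398⌉ = ⌈5355/398⌉ − ⌈5100/398⌉ = 14 − 13 = 1
n=21: ⌈(22·255)/398⌉ − ⌈(21·255)/398⌉ = ⌈5610/398⌉ − ⌈5355/398⌉ = 15 − 14 = 1
n=22: ⌈(23·255)/398⌉ − ⌈(22·255)/398⌉ = ⌈5865/398⌉ − ⌈5610/398⌉ = 15 − 15 = 0
n=23: ⌈(24·255)/398⌉ − ⌈(23·255)/398⌉ = ⌈6120/398⌉ − ⌈5865/398⌉ = 16 − 15 = 1
n=24: ⌈(25·255)/398⌉ − ⌈(24·255)/398⌉ = ⌈6375/398⌉ − ⌈6120/398⌉ = 17 − 16 = 1
n=25: ⌈(26·255)/398⌉ − ⌈(25·255)/398⌉ = ⌈6630/398⌉ − ⌈6375/398⌉ = 17 − 17 = 0
n=26: ⌈(27·255)/398⌉ − ⌈(26·255)/398⌉ = ⌈6885/398⌉ − ⌈6630/398⌉ = 18 − 17 = 1
n=27: ⌈(28·255)/398⌉ − ⌈(27·255)/398⌉ = ⌈7140/398⌉ − ⌈6885/398⌉ = 18 − 18 = 0
n=28: ⌈(29·255)/398⌉ − ⌈(28·255)/398⌉ = ⌈7395/398⌉ − ⌈7140/398⌉ = 19 − 18 = 1
n=29: ⌈(30·255)/398⌉ − ⌈(29·255)/398⌉ = ⌈7650/398⌉ − ⌈7395/398⌉ = 20 − 19 = 1
n=30: ⌈(31·255)/398⌉ − ⌈(30·255)/398⌉ = ⌈7905/398⌉ − ⌈7650/398⌉ = 20 − 20 = 0
n=31: ⌈(32·255)/398⌉ − ⌈(31·255)/398⌉ = ⌈8160/398⌉ − ⌈7905/398⌉ = 21 − 20 = 1
n=32: ⌈(33·255)/398⌉ − ⌈(32·255)/398⌉ = ⌈8415/398⌉ − ⌈8160/398⌉ = 22 − 21 = 1
n=33: ⌈(34·255)/398⌉ − ⌈(33·255)/398⌉ = ⌈8670/398⌉ − ⌈8415/398⌉ = 22 − 22 = 0
n=34: ⌈(35·255)/398⌉ − ⌈(34·255)/398⌉ = ⌈8925/398⌉ − ⌈8670/398⌉ = 23 − 22 = 1
n=35: ⌈(36·255)/398⌉ − ⌈(35·255)/398⌉ = ⌈9180/398⌉ − ⌈8925/398⌉ = 24 − 23 = 1
n=36: ⌈(37·255)/398⌉ − ⌈(36·255)/398⌉ = ⌈9435/398⌉ − ⌈9180/398⌉ = 24 − 24 = 0
n=37: ⌈(38·255)/398⌉ − ⌈(37·255)/398⌉ = ⌈9690/398⌉ − ⌈9435/398⌉ = 25 − 24 = 1
n=38: ⌈(39·255)/398⌉ − ⌈(38·255)/398⌉ = ⌈9945/398⌉ − ⌈9690/398⌉ = 25 − 25 = 0
n=39: ⌈(40·255)/398⌉ − ⌈(39·255)/398⌉ = ⌈10200/398⌉ − ⌈9945/398⌉ = 26 − 25 = 1
n=40: ⌈(41·255)/398⌉ − ⌈(40·255)/398⌉ = ⌈10455/398⌉ − ⌈10200/398⌉ = 27 − 26 = 1
n=41: ⌈(42·255)/398⌉ − ⌈(41·255)/398⌉ = ⌈10710/398⌉ − ⌈10455/398⌉ = 27 − 27 = 0
n=42: ⌈(43·255)/398⌉ − ⌈(42·255)/398⌉ = ⌈10965/398⌉ − ⌈10710/398⌉ = 28 − 27 = 1
n=43: ⌈(44·255)/398⌉ − ⌈(43·255)/398⌉ = ⌈11220/398⌉ − ⌈10965/398⌉ = 29 − 28 = 1
n=44: ⌈(45·255)/398⌉ − ⌈(44·255)/398⌉ = ⌈11475/398⌉ − ⌈11220/398⌉ = 29 − 29 = 0
n=45: ⌈(46·255)/398⌉ − ⌈(45·255)/398⌉ = ⌈11730/398⌉ − ⌈11475/398⌉ = 30 − 29 = 1
n=46: ⌈(47·255)/398⌉ − ⌈(46·255)/398⌉ = ⌈11985/398⌉ − ⌈11730/398⌉ = 31 − 30 = 1
n=47: ⌈(48·255)/398⌉ − ⌈(47·255)/398⌉ = ⌈12240/398⌉ − ⌈11985/398⌉ = 31 − 31 = 0
n=48: ⌈(49·255)/398⌉ − ⌈(48·255)/398⌉ = ⌈12495/398⌉ − ⌈12240/398⌉ = 32 − 31 = 1
n=49: ⌈(50·255)/398⌉ − ⌈(49·255)/398⌉ = ⌈12750/398⌉ − ⌈12495/398⌉ = 33 − 32 = 1
n=50: ⌈(51·255)/398⌉ − ⌈(50·255)/398⌉ = ⌈13005/398⌉ − ⌈12750/398⌉ = 33 − 33 = 0
n=51: ⌈(52·255)/398⌉ − ⌈(51·255)/398⌉ = ⌈13260/398⌉ − ⌈13005/398⌉ = 34 − 33 = 1
n=52: ⌈(53·255)/398⌉ − ⌈(52·255)/398⌉ = ⌈13515/398⌉ − ⌈13260/398⌉ = 34 − 34 = 0
n=53: ⌈(54·255)/398⌉ − ⌈(53·255)/398⌉ = ⌈13770/398⌉ − ⌈13515/398⌉ = 35 − 34 = 1
n=54: ⌈(55·255)/398⌉ − ⌈(54·255)/398⌉ = ⌈14025/398⌉ − ⌈13770/398⌉ = 36 − 35 = 1
n=55: ⌈(56·255)/398⌉ − ⌈(55·255)/398⌉ = ⌈14280/398⌉ − ⌈14025/398⌉ = 36 − 36 = 0
n=56: ⌈(57·255)/398⌉ − ⌈(56·255)/398⌉ = ⌈14535/398⌉ − ⌈14280/398⌉ = 37 − 36 = 1
n=57: ⌈(58·255)/398⌉ − ⌈(57·255)/398⌉ = ⌈14790/398⌉ − ⌈14535/398⌉ = 38 − 37 = 1
n=58: ⌈(59·255)/398⌉ − ⌈(58·255)/398⌉ = ⌈15045/398⌉ − ⌈14790/398⌉ = 38 − 38 = 0
n=59: ⌈(60·255)/398⌉ − ⌈(59·255)/398⌉ = ⌈15300/398⌉ − ⌈15045/398⌉ = 39 − 38 = 1
n=60: ⌈(61·255)/398⌉ − ⌈(60·255)/398⌉ = ⌈15555/398⌉ − ⌈15300/398⌉ = 40 − 39 = 1
n=61: ⌈(62·255)/398⌉ − ⌈(61·255)/398⌉ = ⌈15810/398⌉ − ⌈15555/398⌉ = 40 − 40 = 0
n=62: ⌈(63·255)/398⌉ − ⌈(62·255)/398⌉ = ⌈16065/398⌉ − ⌈15810/398⌉ = 41 − 40 = 1
n=63: ⌈(64·255)/398⌉ − ⌈(63·255)/398⌉ = ⌈16320/398⌉ − ⌈16065/398⌉ = 42 − 41 = 1
n=64: ⌈(65·255)/398⌉ − ⌈(64·255)/398⌉ = ⌈16575/398⌉ − ⌈16320/398⌉ = 42 − 42 = 0
n=65: ⌈(66·255)/398⌉ − ⌈(65·255)/398⌉ = ⌈16830/398⌉ − ⌈16575/398⌉ = 43 − 42 = 1
n=66: ⌈(67·255)/398⌉ − ⌈(66·255)/398⌉ = ⌈17085/398⌉ − ⌈16830/398⌉ = 43 − 43 = 0
n=67: ⌈(68·255)/398⌉ − ⌈(67·255)/398⌉ = ⌈17340/398⌉ − ⌈17085/398⌉ = 44 − 43 = 1
n=68: ⌈(69·255)/398⌉ − ⌈(68·255)/398⌉ = ⌈17595/398⌉ − ⌈17340/398⌉ = 45 − 44 = 1
n=69: ⌈(70·255)/398⌉ − ⌈(69·255)/398⌉ = ⌈17850/398⌉ − ⌈17595/398⌉ = 45 − 45 = 0
n=70: ⌈(71·255)/398⌉ − ⌈(70·255)/398⌉ = ⌈18105/398⌉ − ⌈17850/398⌉ = 46 − 45 = 1
n=71: ⌈(72·255)/398⌉ − ⌈(71·255)/398⌉ = ⌈18360/398⌉ − ⌈18105/398⌉ = 47 − 46 = 1
n=72: ⌈(73·255)/398⌉ − ⌈(72·255)/398⌉ = ⌈18615/398⌉ − ⌈18360/398⌉ = 47 − 47 = 0
n=73: ⌈(74·255)/398⌉ − ⌈(73·255)/398⌉ = ⌈18870/398⌉ − ⌈18615/398⌉ = 48 − 47 = 1
n=74: ⌈(75·255)/398⌉ − ⌈(74·255)/398⌉ = ⌈19125/398⌉ − ⌈18870/398⌉ = 49 − 48 = 1
n=75: ⌈(76·255)/398⌉ − ⌈(75·255)/398⌉ = ⌈19380/398⌉ − ⌈19125/398⌉ = 49 − 49 = 0
n=76: ⌈(77·255)/398⌉ − ⌈(76·255)/398⌉ = ⌈19635/398⌉ − ⌈19380/398⌉ = 50 − 49 = 1
n=77: ⌈(78·255)/398⌉ − ⌈(77·255)/398⌉ = ⌈19890/398⌉ − ⌈19635/398⌉ = 50 − 50 = 0
n=78: ⌈(79·255)/398⌉ − ⌈(78·255)/398⌉ = ⌈20145/398⌉ − ⌈19890/398⌉ = 51 − 50 = 1
n=79: ⌈(80·255)/398⌉ − ⌈(79·255)/398⌉ = ⌈20400/398⌉ − ⌈20145/398⌉ = 52 − 51 = 1
n=80: ⌈(81·255)/398⌉ − ⌈(80·255)/398⌉ = ⌈20655/398⌉ − ⌈20400/398⌉ = 52 − 52 = 0
n=81: ⌈(82·255)/398⌉ − ⌈(81·255)/398⌉ = ⌈20910/398⌉ − ⌈20655/398⌉ = 53 − 52 = 1


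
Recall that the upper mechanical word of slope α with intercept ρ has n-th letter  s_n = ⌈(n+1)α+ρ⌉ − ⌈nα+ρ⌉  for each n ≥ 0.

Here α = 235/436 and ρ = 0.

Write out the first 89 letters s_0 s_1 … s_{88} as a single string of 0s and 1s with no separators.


n=0: ⌈(1·235)/436⌉ − ⌈(0·235)/436⌉ = ⌈235/436⌉ − ⌈0/436⌉ = 1 − 0 = 1
n=1: ⌈(2·235)/436⌉ − ⌈(1·235)/436⌉ = ⌈470/436⌉ − ⌈235/436⌉ = 2 − 1 = 1
n=2: ⌈(3·235)/436⌉ − ⌈(2·235)/436⌉ = ⌈705/436⌉ − ⌈470/436⌉ = 2 − 2 = 0
n=3: ⌈(4·235)/436⌉ − ⌈(3·235)/436⌉ = ⌈940/436⌉ − ⌈705/436⌉ = 3 − 2 = 1
n=4: ⌈(5·235)/436⌉ − ⌈(4·235)/436⌉ = ⌈1175/436⌉ − ⌈940/436⌉ = 3 − 3 = 0
n=5: ⌈(6·235)/436⌉ − ⌈(5·235)/436⌉ = ⌈1410/436⌉ − ⌈1175/436⌉ = 4 − 3 = 1
n=6: ⌈(7·235)/436⌉ − ⌈(6·235)/436⌉ = ⌈1645/436⌉ − ⌈1410/436⌉ = 4 − 4 = 0
n=7: ⌈(8·235)/436⌉ − ⌈(7·235)/436⌉ = ⌈1880/436⌉ − ⌈1645/436⌉ = 5 − 4 = 1
n=8: ⌈(9·235)/436⌉ − ⌈(8·235)/436⌉ = ⌈2115/436⌉ − ⌈1880/436⌉ = 5 − 5 = 0
n=9: ⌈(10·235)/436⌉ − ⌈(9·235)/436⌉ = ⌈2350/436⌉ − ⌈2115/436⌉ = 6 − 5 = 1
n=10: ⌈(11·235)/436⌉ − ⌈(10·235)/436⌉ = ⌈2585/436⌉ − ⌈2350/436⌉ = 6 − 6 = 0
n=11: ⌈(12·235)/436⌉ − ⌈(11·235)/436⌉ = ⌈2820/436⌉ − ⌈2585/436⌉ = 7 − 6 = 1
n=12: ⌈(13·235)/436⌉ − ⌈(12·235)/436⌉ = ⌈3055/436⌉ − ⌈2820/436⌉ = 8 − 7 = 1
n=13: ⌈(14·235)/436⌉ − ⌈(13·235)/436⌉ = ⌈3290/436⌉ − ⌈3055/436⌉ = 8 − 8 = 0
n=14: ⌈(15·235)/436⌉ − ⌈(14·235)/436⌉ = ⌈3525/436⌉ − ⌈3290/436⌉ = 9 − 8 = 1
n=15: ⌈(16·235)/436⌉ − ⌈(15·235)/436⌉ = ⌈3760/436⌉ − ⌈3525/436⌉ = 9 − 9 = 0
n=16: ⌈(17·235)/436⌉ − ⌈(16·235)/436⌉ = ⌈3995/436⌉ − ⌈3760/436⌉ = 10 − 9 = 1
n=17: ⌈(18·235)/436⌉ − ⌈(17·235)/436⌉ = ⌈4230/436⌉ − ⌈3995/436⌉ = 10 − 10 = 0
n=18: ⌈(19·235)/436⌉ − ⌈(18·235)/436⌉ = ⌈4465/436⌉ − ⌈4230/436⌉ = 11 − 10 = 1
n=19: ⌈(20·235)/436⌉ − ⌈(19·235)/436⌉ = ⌈4700/436⌉ − ⌈4465/436⌉ = 11 − 11 = 0
n=20: ⌈(21·235)/436⌉ − ⌈(20·235)/436⌉ = ⌈4935/436⌉ − ⌈4700/436⌉ = 12 − 11 = 1
n=21: ⌈(22·235)/436⌉ − ⌈(21·235)/436⌉ = ⌈5170/436⌉ − ⌈4935/436⌉ = 12 − 12 = 0
n=22: ⌈(23·235)/436⌉ − ⌈(22·235)/436⌉ = ⌈5405/436⌉ − ⌈5170/436⌉ = 13 − 12 = 1
n=23: ⌈(24·235)/436⌉ − ⌈(23·235)/436⌉ = ⌈5640/436⌉ − ⌈5405/436⌉ = 13 − 13 = 0
n=24: ⌈(25·235)/436⌉ − ⌈(24·235)/436⌉ = ⌈5875/436⌉ − ⌈5640/436⌉ = 14 − 13 = 1
n=25: ⌈(26·235)/436⌉ − ⌈(25·235)/436⌉ = ⌈6110/436⌉ − ⌈5875/436⌉ = 15 − 14 = 1
n=26: ⌈(27·235)/436⌉ − ⌈(26·235)/436⌉ = ⌈6345/436⌉ − ⌈6110/436⌉ = 15 − 15 = 0
n=27: ⌈(28·235)/436⌉ − ⌈(27·235)/436⌉ = ⌈6580/436⌉ − ⌈6345/436⌉ = 16 − 15 = 1
n=28: ⌈(29·235)/436⌉ − ⌈(28·235)/436⌉ = ⌈6815/436⌉ − ⌈6580/436⌉ = 16 − 16 = 0
n=29: ⌈(30·235)/436⌉ − ⌈(29·235)/436⌉ = ⌈7050/436⌉ − ⌈6815/436⌉ = 17 − 16 = 1
n=30: ⌈(31·235)/436⌉ − ⌈(30·235)/436⌉ = ⌈7285/436⌉ − ⌈7050/436⌉ = 17 − 17 = 0
n=31: ⌈(32·235)/436⌉ − ⌈(31·235)/436⌉ = ⌈7520/436⌉ − ⌈7285/436⌉ = 18 − 17 = 1
n=32: ⌈(33·235)/436⌉ − ⌈(32·235)/436⌉ = ⌈7755/436⌉ − ⌈7520/436⌉ = 18 − 18 = 0
n=33: ⌈(34·235)/436⌉ − ⌈(33·235)/436⌉ = ⌈7990/436⌉ − ⌈7755/436⌉ = 19 − 18 = 1
n=34: ⌈(35·235)/436⌉ − ⌈(34·235)/436⌉ = ⌈8225/436⌉ − ⌈7990/436⌉ = 19 − 19 = 0
n=35: ⌈(36·235)/436⌉ − ⌈(35·235)/436⌉ = ⌈8460/436⌉ − ⌈8225/436⌉ = 20 − 19 = 1
n=36: ⌈(37·235)/436⌉ − ⌈(36·235)/436⌉ = ⌈8695/436⌉ − ⌈8460/436⌉ = 20 − 20 = 0
n=37: ⌈(38·235)/436⌉ − ⌈(37·235)/436⌉ = ⌈8930/436⌉ − ⌈8695/436⌉ = 21 − 20 = 1
n=38: ⌈(39·235)/436⌉ − ⌈(38·235)/436⌉ = ⌈9165/436⌉ − ⌈8930/436⌉ = 22 − 21 = 1
n=39: ⌈(40·235)/436⌉ − ⌈(39·235)/436⌉ = ⌈9400/436⌉ − ⌈9165/436⌉ = 22 − 22 = 0
n=40: ⌈(41·235)/436⌉ − ⌈(40·235)/436⌉ = ⌈9635/436⌉ − ⌈9400/436⌉ = 23 − 22 = 1
n=41: ⌈(42·235)/436⌉ − ⌈(41·235)/436⌉ = ⌈9870/436⌉ − ⌈9635/436⌉ = 23 − 23 = 0
n=42: ⌈(43·235)/436⌉ − ⌈(42·235)/436⌉ = ⌈10105/436⌉ − ⌈9870/436⌉ = 24 − 23 = 1
n=43: ⌈(44·235)/436⌉ − ⌈(43·235)/436⌉ = ⌈10340/436⌉ − ⌈10105/436⌉ = 24 − 24 = 0
n=44: ⌈(45·235)/436⌉ − ⌈(44·235)/436⌉ = ⌈10575/436⌉ − ⌈10340/436⌉ = 25 − 24 = 1
n=45: ⌈(46·235)/436⌉ − ⌈(45·235)/436⌉ = ⌈10810/436⌉ − ⌈10575/436⌉ = 25 − 25 = 0
n=46: ⌈(47·235)/436⌉ − ⌈(46·235)/436⌉ = ⌈11045/436⌉ − ⌈10810/436⌉ = 26 − 25 = 1
n=47: ⌈(48·235)/436⌉ − ⌈(47·235)/436⌉ = ⌈11280/436⌉ − ⌈11045/436⌉ = 26 − 26 = 0
n=48: ⌈(49·235)/436⌉ − ⌈(48·235)/436⌉ = ⌈11515/436⌉ − ⌈11280/436⌉ = 27 − 26 = 1
n=49: ⌈(50·235)/436⌉ − ⌈(49·235)/436⌉ = ⌈11750/436⌉ − ⌈11515/436⌉ = 27 − 27 = 0
n=50: ⌈(51·235)/436⌉ − ⌈(50·235)/436⌉ = ⌈11985/436⌉ − ⌈11750/436⌉ = 28 − 27 = 1
n=51: ⌈(52·235)/436⌉ − ⌈(51·235)/436⌉ = ⌈12220/436⌉ − ⌈11985/436⌉ = 29 − 28 = 1
n=52: ⌈(53·235)/436⌉ − ⌈(52·235)/436⌉ = ⌈12455/436⌉ − ⌈12220/436⌉ = 29 − 29 = 0
n=53: ⌈(54·235)/436⌉ − ⌈(53·235)/436⌉ = ⌈12690/436⌉ − ⌈12455/436⌉ = 30 − 29 = 1
n=54: ⌈(55·235)/436⌉ − ⌈(54·235)/436⌉ = ⌈12925/436⌉ − ⌈12690/436⌉ = 30 − 30 = 0
n=55: ⌈(56·235)/436⌉ − ⌈(55·235)/436⌉ = ⌈13160/436⌉ − ⌈12925/436⌉ = 31 − 30 = 1
n=56: ⌈(57·235)/436⌉ − ⌈(56·235)/436⌉ = ⌈13395/436⌉ − ⌈13160/436⌉ = 31 − 31 = 0
n=57: ⌈(58·235)/436⌉ − ⌈(57·235)/436⌉ = ⌈13630/436⌉ − ⌈13395/436⌉ = 32 − 31 = 1
n=58: ⌈(59·235)/436⌉ − ⌈(58·235)/436⌉ = ⌈13865/436⌉ − ⌈13630/436⌉ = 32 − 32 = 0
n=59: ⌈(60·235)/436⌉ − ⌈(59·235)/436⌉ = ⌈14100/436⌉ − ⌈13865/436⌉ = 33 − 32 = 1
n=60: ⌈(61·235)/436⌉ − ⌈(60·235)/436⌉ = ⌈14335/436⌉ − ⌈14100/436⌉ = 33 − 33 = 0
n=61: ⌈(62·235)/436⌉ − ⌈(61·235)/436⌉ = ⌈14570/436⌉ − ⌈14335/436⌉ = 34 − 33 = 1
n=62: ⌈(63·235)/436⌉ − ⌈(62·235)/436⌉ = ⌈14805/436⌉ − ⌈14570/436⌉ = 34 − 34 = 0
n=63: ⌈(64·235)/436⌉ − ⌈(63·235)/436⌉ = ⌈15040/436⌉ − ⌈14805/436⌉ = 35 − 34 = 1
n=64: ⌈(65·235)/436⌉ − ⌈(64·235)/436⌉ = ⌈15275/436⌉ − ⌈15040/436⌉ = 36 − 35 = 1
n=65: ⌈(66·235)/436⌉ − ⌈(65·235)/436⌉ = ⌈15510/436⌉ − ⌈15275/436⌉ = 36 − 36 = 0
n=66: ⌈(67·235)/436⌉ − ⌈(66·235)/436⌉ = ⌈15745/436⌉ − ⌈15510/436⌉ = 37 − 36 = 1
n=67: ⌈(68·235)/436⌉ − ⌈(67·235)/436⌉ = ⌈15980/436⌉ − ⌈15745/436⌉ = 37 − 37 = 0
n=68: ⌈(69·235)/436⌉ − ⌈(68·235)/436⌉ = ⌈16215/436⌉ − ⌈15980/436⌉ = 38 − 37 = 1
n=69: ⌈(70·235)/436⌉ − ⌈(69·235)/436⌉ = ⌈16450/436⌉ − ⌈16215/436⌉ = 38 − 38 = 0
n=70: ⌈(71·235)/436⌉ − ⌈(70·235)/436⌉ = ⌈16685/436⌉ − ⌈16450/436⌉ = 39 − 38 = 1
n=71: ⌈(72·235)/436⌉ − ⌈(71·235)/436⌉ = ⌈16920/436⌉ − ⌈16685/436⌉ = 39 − 39 = 0
n=72: ⌈(73·235)/436⌉ − ⌈(72·235)/436⌉ = ⌈17155/436⌉ − ⌈16920/436⌉ = 40 − 39 = 1
n=73: ⌈(74·235)/436⌉ − ⌈(73·235)/436⌉ = ⌈17390/436⌉ − ⌈17155/436⌉ = 40 − 40 = 0
n=74: ⌈(75·235)/436⌉ − ⌈(74·235)/436⌉ = ⌈17625/436⌉ − ⌈17390/436⌉ = 41 − 40 = 1
n=75: ⌈(76·235)/436⌉ − ⌈(75·235)/436⌉ = ⌈17860/436⌉ − ⌈17625/436⌉ = 41 − 41 = 0
n=76: ⌈(77·235)/436⌉ − ⌈(76·235)/436⌉ = ⌈18095/436⌉ − ⌈17860/436⌉ = 42 − 41 = 1
n=77: ⌈(78·235)/436⌉ − ⌈(77·235)/436⌉ = ⌈18330/436⌉ − ⌈18095/436⌉ = 43 − 42 = 1
n=78: ⌈(79·235)/436⌉ − ⌈(78·235)/436⌉ = ⌈18565/436⌉ − ⌈18330/436⌉ = 43 − 43 = 0
n=79: ⌈(80·235)/436⌉ − ⌈(79·235)/436⌉ = ⌈18800/436⌉ − ⌈18565/436⌉ = 44 − 43 = 1
n=80: ⌈(81·235)/436⌉ − ⌈(80·235)/436⌉ = ⌈19035/436⌉ − ⌈18800/436⌉ = 44 − 44 = 0
n=81: ⌈(82·235)/436⌉ − ⌈(81·235)/436⌉ = ⌈19270/436⌉ − ⌈19035/436⌉ = 45 − 44 = 1
n=82: ⌈(83·235)/436⌉ − ⌈(82·235)/436⌉ = ⌈19505/436⌉ − ⌈19270/436⌉ = 45 − 45 = 0
n=83: ⌈(84·235)/436⌉ − ⌈(83·235)/436⌉ = ⌈19740/436⌉ − ⌈19505/436⌉ = 46 − 45 = 1
n=84: ⌈(85·235)/436⌉ − ⌈(84·235)/436⌉ = ⌈19975/436⌉ − ⌈19740/436⌉ = 46 − 46 = 0
n=85: ⌈(86·235)/436⌉ − ⌈(85·235)/436⌉ = ⌈20210/436⌉ − ⌈19975/436⌉ = 47 − 46 = 1
n=86: ⌈(87·235)/436⌉ − ⌈(86·235)/436⌉ = ⌈20445/436⌉ − ⌈20210/436⌉ = 47 − 47 = 0
n=87: ⌈(88·235)/436⌉ − ⌈(87·235)/436⌉ = ⌈20680/436⌉ − ⌈20445/436⌉ = 48 − 47 = 1
n=88: ⌈(89·235)/436⌉ − ⌈(88·235)/436⌉ = ⌈20915/436⌉ − ⌈20680/436⌉ = 48 − 48 = 0

11010101010110101010101011010101010101101010101010110101010101011010101010101101010101010


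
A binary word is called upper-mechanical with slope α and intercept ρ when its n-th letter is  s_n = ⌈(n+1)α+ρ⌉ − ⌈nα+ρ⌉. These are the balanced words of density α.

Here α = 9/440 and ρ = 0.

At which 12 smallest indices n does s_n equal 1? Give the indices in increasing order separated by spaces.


0 48 97 146 195 244 293 342 391 440 488 537

n=0: ⌈9/440⌉−⌈0/440⌉ = 1−0 = 1  ← one
n=1: ⌈18/440⌉−⌈9/440⌉ = 1−1 = 0
n=2: ⌈27/440⌉−⌈18/440⌉ = 1−1 = 0
  …
n=48: ⌈441/440⌉−⌈432/440⌉ = 2−1 = 1  ← one
n=49: ⌈450/440⌉−⌈441/440⌉ = 2−2 = 0
n=50: ⌈459/440⌉−⌈450/440⌉ = 2−2 = 0
  …
n=97: ⌈882/440⌉−⌈873/440⌉ = 3−2 = 1  ← one
n=98: ⌈891/440⌉−⌈882/440⌉ = 3−3 = 0
n=99: ⌈900/440⌉−⌈891/440⌉ = 3−3 = 0
  …
n=146: ⌈1323/440⌉−⌈1314/440⌉ = 4−3 = 1  ← one
n=147: ⌈1332/440⌉−⌈1323/440⌉ = 4−4 = 0
n=148: ⌈1341/440⌉−⌈1332/440⌉ = 4−4 = 0
  …
n=195: ⌈1764/440⌉−⌈1755/440⌉ = 5−4 = 1  ← one
n=196: ⌈1773/440⌉−⌈1764/440⌉ = 5−5 = 0
n=197: ⌈1782/440⌉−⌈1773/440⌉ = 5−5 = 0
  …
n=244: ⌈2205/440⌉−⌈2196/440⌉ = 6−5 = 1  ← one
n=245: ⌈2214/440⌉−⌈2205/440⌉ = 6−6 = 0
n=246: ⌈2223/440⌉−⌈2214/440⌉ = 6−6 = 0
  …
n=293: ⌈2646/440⌉−⌈2637/440⌉ = 7−6 = 1  ← one
n=294: ⌈2655/440⌉−⌈2646/440⌉ = 7−7 = 0
n=295: ⌈2664/440⌉−⌈2655/440⌉ = 7−7 = 0
  …
n=342: ⌈3087/440⌉−⌈3078/440⌉ = 8−7 = 1  ← one
n=343: ⌈3096/440⌉−⌈3087/440⌉ = 8−8 = 0
n=344: ⌈3105/440⌉−⌈3096/440⌉ = 8−8 = 0
  …
n=391: ⌈3528/440⌉−⌈3519/440⌉ = 9−8 = 1  ← one
n=392: ⌈3537/440⌉−⌈3528/440⌉ = 9−9 = 0
n=393: ⌈3546/440⌉−⌈3537/440⌉ = 9−9 = 0
  …
n=440: ⌈3969/440⌉−⌈3960/440⌉ = 10−9 = 1  ← one
n=441: ⌈3978/440⌉−⌈3969/440⌉ = 10−10 = 0
n=442: ⌈3987/440⌉−⌈3978/440⌉ = 10−10 = 0
  …
n=488: ⌈4401/440⌉−⌈4392/440⌉ = 11−10 = 1  ← one
n=489: ⌈4410/440⌉−⌈4401/440⌉ = 11−11 = 0
n=490: ⌈4419/440⌉−⌈4410/440⌉ = 11−11 = 0
  …
n=537: ⌈4842/440⌉−⌈4833/440⌉ = 12−11 = 1  ← one
positions of the first 12 ones: 0 48 97 146 195 244 293 342 391 440 488 537


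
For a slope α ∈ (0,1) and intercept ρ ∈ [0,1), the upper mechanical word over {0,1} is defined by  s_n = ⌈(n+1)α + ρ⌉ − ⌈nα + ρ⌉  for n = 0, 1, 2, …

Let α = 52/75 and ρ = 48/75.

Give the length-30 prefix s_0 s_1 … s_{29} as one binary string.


110110110110111011011011011101

n=0: ⌈(1·52+48)/75⌉ − ⌈(0·52+48)/75⌉ = ⌈100/75⌉ − ⌈48/75⌉ = 2 − 1 = 1
n=1: ⌈(2·52+48)/75⌉ − ⌈(1·52+48)/75⌉ = ⌈152/75⌉ − ⌈100/75⌉ = 3 − 2 = 1
n=2: ⌈(3·52+48)/75⌉ − ⌈(2·52+48)/75⌉ = ⌈204/75⌉ − ⌈152/75⌉ = 3 − 3 = 0
n=3: ⌈(4·52+48)/75⌉ − ⌈(3·52+48)/75⌉ = ⌈256/75⌉ − ⌈204/75⌉ = 4 − 3 = 1
n=4: ⌈(5·52+48)/75⌉ − ⌈(4·52+48)/75⌉ = ⌈308/75⌉ − ⌈256/75⌉ = 5 − 4 = 1
n=5: ⌈(6·52+48)/75⌉ − ⌈(5·52+48)/75⌉ = ⌈360/75⌉ − ⌈308/75⌉ = 5 − 5 = 0
n=6: ⌈(7·52+48)/75⌉ − ⌈(6·52+48)/75⌉ = ⌈412/75⌉ − ⌈360/75⌉ = 6 − 5 = 1
n=7: ⌈(8·52+48)/75⌉ − ⌈(7·52+48)/75⌉ = ⌈464/75⌉ − ⌈412/75⌉ = 7 − 6 = 1
n=8: ⌈(9·52+48)/75⌉ − ⌈(8·52+48)/75⌉ = ⌈516/75⌉ − ⌈464/75⌉ = 7 − 7 = 0
n=9: ⌈(10·52+48)/75⌉ − ⌈(9·52+48)/75⌉ = ⌈568/75⌉ − ⌈516/75⌉ = 8 − 7 = 1
n=10: ⌈(11·52+48)/75⌉ − ⌈(10·52+48)/75⌉ = ⌈620/75⌉ − ⌈568/75⌉ = 9 − 8 = 1
n=11: ⌈(12·52+48)/75⌉ − ⌈(11·52+48)/75⌉ = ⌈672/75⌉ − ⌈620/75⌉ = 9 − 9 = 0
n=12: ⌈(13·52+48)/75⌉ − ⌈(12·52+48)/75⌉ = ⌈724/75⌉ − ⌈672/75⌉ = 10 − 9 = 1
n=13: ⌈(14·52+48)/75⌉ − ⌈(13·52+48)/75⌉ = ⌈776/75⌉ − ⌈724/75⌉ = 11 − 10 = 1
n=14: ⌈(15·52+48)/75⌉ − ⌈(14·52+48)/75⌉ = ⌈828/75⌉ − ⌈776/75⌉ = 12 − 11 = 1
n=15: ⌈(16·52+48)/75⌉ − ⌈(15·52+48)/75⌉ = ⌈880/75⌉ − ⌈828/75⌉ = 12 − 12 = 0
n=16: ⌈(17·52+48)/75⌉ − ⌈(16·52+48)/75⌉ = ⌈932/75⌉ − ⌈880/75⌉ = 13 − 12 = 1
n=17: ⌈(18·52+48)/75⌉ − ⌈(17·52+48)/75⌉ = ⌈984/75⌉ − ⌈932/75⌉ = 14 − 13 = 1
n=18: ⌈(19·52+48)/75⌉ − ⌈(18·52+48)/75⌉ = ⌈1036/75⌉ − ⌈984/75⌉ = 14 − 14 = 0
n=19: ⌈(20·52+48)/75⌉ − ⌈(19·52+48)/75⌉ = ⌈1088/75⌉ − ⌈1036/75⌉ = 15 − 14 = 1
n=20: ⌈(21·52+48)/75⌉ − ⌈(20·52+48)/75⌉ = ⌈1140/75⌉ − ⌈1088/75⌉ = 16 − 15 = 1
n=21: ⌈(22·52+48)/75⌉ − ⌈(21·52+48)/75⌉ = ⌈1192/75⌉ − ⌈1140/75⌉ = 16 − 16 = 0
n=22: ⌈(23·52+48)/75⌉ − ⌈(22·52+48)/75⌉ = ⌈1244/75⌉ − ⌈1192/75⌉ = 17 − 16 = 1
n=23: ⌈(24·52+48)/75⌉ − ⌈(23·52+48)/75⌉ = ⌈1296/75⌉ − ⌈1244/75⌉ = 18 − 17 = 1
n=24: ⌈(25·52+48)/75⌉ − ⌈(24·52+48)/75⌉ = ⌈1348/75⌉ − ⌈1296/75⌉ = 18 − 18 = 0
n=25: ⌈(26·52+48)/75⌉ − ⌈(25·52+48)/75⌉ = ⌈1400/75⌉ − ⌈1348/75⌉ = 19 − 18 = 1
n=26: ⌈(27·52+48)/75⌉ − ⌈(26·52+48)/75⌉ = ⌈1452/75⌉ − ⌈1400/75⌉ = 20 − 19 = 1
n=27: ⌈(28·52+48)/75⌉ − ⌈(27·52+48)/75⌉ = ⌈1504/75⌉ − ⌈1452/75⌉ = 21 − 20 = 1
n=28: ⌈(29·52+48)/75⌉ − ⌈(28·52+48)/75⌉ = ⌈1556/75⌉ − ⌈1504/75⌉ = 21 − 21 = 0
n=29: ⌈(30·52+48)/75⌉ − ⌈(29·52+48)/75⌉ = ⌈1608/75⌉ − ⌈1556/75⌉ = 22 − 21 = 1


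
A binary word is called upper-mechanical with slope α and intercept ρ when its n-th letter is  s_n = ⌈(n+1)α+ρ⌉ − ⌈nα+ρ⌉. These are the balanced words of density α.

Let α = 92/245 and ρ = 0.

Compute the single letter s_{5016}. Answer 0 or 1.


0

(n+1)α + ρ = (5017·92) / 245 = 461564/245
nα + ρ     = (5016·92) / 245 = 461472/245
⌈461564/245⌉ = 1884,  ⌈461472/245⌉ = 1884
s_{5016} = 1884 − 1884 = 0


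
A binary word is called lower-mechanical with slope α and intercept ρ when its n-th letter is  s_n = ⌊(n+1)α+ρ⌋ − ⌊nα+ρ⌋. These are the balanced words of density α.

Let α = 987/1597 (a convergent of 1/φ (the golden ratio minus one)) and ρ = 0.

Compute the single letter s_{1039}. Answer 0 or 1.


0

(n+1)α + ρ = (1040·987) / 1597 = 1026480/1597
nα + ρ     = (1039·987) / 1597 = 1025493/1597
⌊1026480/1597⌋ = 642,  ⌊1025493/1597⌋ = 642
s_{1039} = 642 − 642 = 0


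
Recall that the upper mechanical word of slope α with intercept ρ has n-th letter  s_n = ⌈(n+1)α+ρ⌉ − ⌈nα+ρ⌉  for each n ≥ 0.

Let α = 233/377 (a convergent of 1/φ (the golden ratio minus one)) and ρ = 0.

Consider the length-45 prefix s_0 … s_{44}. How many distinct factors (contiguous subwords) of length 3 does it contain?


t_n = ⌈(n·233)/377⌉ for n = 0 … 45:
  n=0…9: ⌈0/377⌉=0 ⌈233/377⌉=1 ⌈466/377⌉=2 ⌈699/377⌉=2 ⌈932/377⌉=3 ⌈1165/377⌉=4 ⌈1398/377⌉=4 ⌈1631/377⌉=5 ⌈1864/377⌉=5 ⌈2097/377⌉=6
  n=10…19: ⌈2330/377⌉=7 ⌈2563/377⌉=7 ⌈2796/377⌉=8 ⌈3029/377⌉=9 ⌈3262/377⌉=9 ⌈3495/377⌉=10 ⌈3728/377⌉=10 ⌈3961/377⌉=11 ⌈4194/377⌉=12 ⌈4427/377⌉=12
  n=20…29: ⌈4660/377⌉=13 ⌈4893/377⌉=13 ⌈5126/377⌉=14 ⌈5359/377⌉=15 ⌈5592/377⌉=15 ⌈5825/377⌉=16 ⌈6058/377⌉=17 ⌈6291/377⌉=17 ⌈6524/377⌉=18 ⌈6757/377⌉=18
  n=30…39: ⌈6990/377⌉=19 ⌈7223/377⌉=20 ⌈7456/377⌉=20 ⌈7689/377⌉=21 ⌈7922/377⌉=22 ⌈8155/377⌉=22 ⌈8388/377⌉=23 ⌈8621/377⌉=23 ⌈8854/377⌉=24 ⌈9087/377⌉=25
  n=40…45: ⌈9320/377⌉=25 ⌈9553/377⌉=26 ⌈9786/377⌉=26 ⌈10019/377⌉=27 ⌈10252/377⌉=28 ⌈10485/377⌉=28
s_n = t_(n+1) − t_n for n = 0 … 44 gives
prefix = 110110101101101011010110110101101101011010110
slide a length-3 window over [0..2] … [42..44] (43 windows); first occurrence of each distinct factor:
  [  0..  2] 110
  [  1..  3] 101
  [  2..  4] 011
  [  5..  7] 010
  (the other 39 windows repeat one of these)
distinct factors: {010, 011, 101, 110}
count = 4  (Sturmian bound for length 3 is 4)

4


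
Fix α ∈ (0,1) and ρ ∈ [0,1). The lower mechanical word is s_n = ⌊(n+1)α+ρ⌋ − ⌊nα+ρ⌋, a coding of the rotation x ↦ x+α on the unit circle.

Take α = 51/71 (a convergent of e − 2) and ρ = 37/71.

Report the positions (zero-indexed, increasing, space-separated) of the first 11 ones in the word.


0 2 3 4 6 7 9 10 11 13 14

n=0: ⌊88/71⌋−⌊37/71⌋ = 1−0 = 1  ← one
n=1: ⌊139/71⌋−⌊88/71⌋ = 1−1 = 0
n=2: ⌊190/71⌋−⌊139/71⌋ = 2−1 = 1  ← one
n=3: ⌊241/71⌋−⌊190/71⌋ = 3−2 = 1  ← one
n=4: ⌊292/71⌋−⌊241/71⌋ = 4−3 = 1  ← one
n=5: ⌊343/71⌋−⌊292/71⌋ = 4−4 = 0
n=6: ⌊394/71⌋−⌊343/71⌋ = 5−4 = 1  ← one
n=7: ⌊445/71⌋−⌊394/71⌋ = 6−5 = 1  ← one
n=8: ⌊496/71⌋−⌊445/71⌋ = 6−6 = 0
n=9: ⌊547/71⌋−⌊496/71⌋ = 7−6 = 1  ← one
n=10: ⌊598/71⌋−⌊547/71⌋ = 8−7 = 1  ← one
n=11: ⌊649/71⌋−⌊598/71⌋ = 9−8 = 1  ← one
n=12: ⌊700/71⌋−⌊649/71⌋ = 9−9 = 0
n=13: ⌊751/71⌋−⌊700/71⌋ = 10−9 = 1  ← one
n=14: ⌊802/71⌋−⌊751/71⌋ = 11−10 = 1  ← one
positions of the first 11 ones: 0 2 3 4 6 7 9 10 11 13 14


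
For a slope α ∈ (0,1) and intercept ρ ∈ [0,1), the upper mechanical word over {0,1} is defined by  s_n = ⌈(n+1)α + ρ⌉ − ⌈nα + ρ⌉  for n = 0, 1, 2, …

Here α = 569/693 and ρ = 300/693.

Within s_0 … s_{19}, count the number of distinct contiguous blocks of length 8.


9

t_n = ⌈(n·569+300)/693⌉ for n = 0 … 20:
  n=0…9: ⌈300/693⌉=1 ⌈869/693⌉=2 ⌈1438/693⌉=3 ⌈2007/693⌉=3 ⌈2576/693⌉=4 ⌈3145/693⌉=5 ⌈3714/693⌉=6 ⌈4283/693⌉=7 ⌈4852/693⌉=8 ⌈5421/693⌉=8
  n=10…19: ⌈5990/693⌉=9 ⌈6559/693⌉=10 ⌈7128/693⌉=11 ⌈7697/693⌉=12 ⌈8266/693⌉=12 ⌈8835/693⌉=13 ⌈9404/693⌉=14 ⌈9973/693⌉=15 ⌈10542/693⌉=16 ⌈11111/693⌉=17
  n=20: ⌈11680/693⌉=17
s_n = t_(n+1) − t_n for n = 0 … 19 gives
prefix = 11011111011110111110
slide a length-8 window over [0..7] … [12..19] (13 windows); first occurrence of each distinct factor:
  [  0..  7] 11011111
  [  1..  8] 10111110
  [  2..  9] 01111101
  [  3.. 10] 11111011
  [  4.. 11] 11110111
  [  5.. 12] 11101111
  [  6.. 13] 11011110
  [  7.. 14] 10111101
  [  8.. 15] 01111011
  (the other 4 windows repeat one of these)
distinct factors: {01111011, 01111101, 10111101, 10111110, 11011110, 11011111, 11101111, 11110111, 11111011}
count = 9  (Sturmian bound for length 8 is 9)


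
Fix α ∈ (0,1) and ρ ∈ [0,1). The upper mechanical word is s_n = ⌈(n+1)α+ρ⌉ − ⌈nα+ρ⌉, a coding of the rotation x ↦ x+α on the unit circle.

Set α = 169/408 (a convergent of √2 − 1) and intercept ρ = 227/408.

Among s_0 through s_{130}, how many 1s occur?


#1s = Σ_{n=0}^{130} s_n = Σ_{n=0}^{130} (⌈(n+1)α+ρ⌉ − ⌈nα+ρ⌉)
the sum telescopes: every ⌈nα+ρ⌉ with 0 < n < 131 appears once with + and once with −, leaving ⌈131α+ρ⌉ − ⌈0·α+ρ⌉
131α + ρ = (131·169 + 227) / 408 = 22366/408
ρ = 227/408
⌈22366/408⌉ = 55,  ⌈227/408⌉ = 1
#1s = 55 − 1 = 54

54


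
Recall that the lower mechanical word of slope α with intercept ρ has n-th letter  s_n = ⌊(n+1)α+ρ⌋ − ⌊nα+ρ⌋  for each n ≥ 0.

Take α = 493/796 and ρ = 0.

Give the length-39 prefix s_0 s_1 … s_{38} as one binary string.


010110101101101011011010110101101101011

n=0: ⌊(1·493)/796⌋ − ⌊(0·493)/796⌋ = ⌊493/796⌋ − ⌊0/796⌋ = 0 − 0 = 0
n=1: ⌊(2·493)/796⌋ − ⌊(1·493)/796⌋ = ⌊986/796⌋ − ⌊493/796⌋ = 1 − 0 = 1
n=2: ⌊(3·493)/796⌋ − ⌊(2·493)/796⌋ = ⌊1479/796⌋ − ⌊986/796⌋ = 1 − 1 = 0
n=3: ⌊(4·493)/796⌋ − ⌊(3·493)/796⌋ = ⌊1972/796⌋ − ⌊1479/796⌋ = 2 − 1 = 1
n=4: ⌊(5·493)/796⌋ − ⌊(4·493)/796⌋ = ⌊2465/796⌋ − ⌊1972/796⌋ = 3 − 2 = 1
n=5: ⌊(6·493)/796⌋ − ⌊(5·493)/796⌋ = ⌊2958/796⌋ − ⌊2465/796⌋ = 3 − 3 = 0
n=6: ⌊(7·493)/796⌋ − ⌊(6·493)/796⌋ = ⌊3451/796⌋ − ⌊2958/796⌋ = 4 − 3 = 1
n=7: ⌊(8·493)/796⌋ − ⌊(7·493)/796⌋ = ⌊3944/796⌋ − ⌊3451/796⌋ = 4 − 4 = 0
n=8: ⌊(9·493)/796⌋ − ⌊(8·493)/796⌋ = ⌊4437/796⌋ − ⌊3944/796⌋ = 5 − 4 = 1
n=9: ⌊(10·493)/796⌋ − ⌊(9·493)/796⌋ = ⌊4930/796⌋ − ⌊4437/796⌋ = 6 − 5 = 1
n=10: ⌊(11·493)/796⌋ − ⌊(10·493)/796⌋ = ⌊5423/796⌋ − ⌊4930/796⌋ = 6 − 6 = 0
n=11: ⌊(12·493)/796⌋ − ⌊(11·493)/796⌋ = ⌊5916/796⌋ − ⌊5423/796⌋ = 7 − 6 = 1
n=12: ⌊(13·493)/796⌋ − ⌊(12·493)/796⌋ = ⌊6409/796⌋ − ⌊5916/796⌋ = 8 − 7 = 1
n=13: ⌊(14·493)/796⌋ − ⌊(13·493)/796⌋ = ⌊6902/796⌋ − ⌊6409/796⌋ = 8 − 8 = 0
n=14: ⌊(15·493)/796⌋ − ⌊(14·493)/796⌋ = ⌊7395/796⌋ − ⌊6902/796⌋ = 9 − 8 = 1
n=15: ⌊(16·493)/796⌋ − ⌊(15·493)/796⌋ = ⌊7888/796⌋ − ⌊7395/796⌋ = 9 − 9 = 0
n=16: ⌊(17·493)/796⌋ − ⌊(16·493)/796⌋ = ⌊8381/796⌋ − ⌊7888/796⌋ = 10 − 9 = 1
n=17: ⌊(18·493)/796⌋ − ⌊(17·493)/796⌋ = ⌊8874/796⌋ − ⌊8381/796⌋ = 11 − 10 = 1
n=18: ⌊(19·493)/796⌋ − ⌊(18·493)/796⌋ = ⌊9367/796⌋ − ⌊8874/796⌋ = 11 − 11 = 0
n=19: ⌊(20·493)/796⌋ − ⌊(19·493)/796⌋ = ⌊9860/796⌋ − ⌊9367/796⌋ = 12 − 11 = 1
n=20: ⌊(21·493)/796⌋ − ⌊(20·493)/796⌋ = ⌊10353/796⌋ − ⌊9860/796⌋ = 13 − 12 = 1
n=21: ⌊(22·493)/796⌋ − ⌊(21·493)/796⌋ = ⌊10846/796⌋ − ⌊10353/796⌋ = 13 − 13 = 0
n=22: ⌊(23·493)/796⌋ − ⌊(22·493)/796⌋ = ⌊11339/796⌋ − ⌊10846/796⌋ = 14 − 13 = 1
n=23: ⌊(24·493)/796⌋ − ⌊(23·493)/796⌋ = ⌊11832/796⌋ − ⌊11339/796⌋ = 14 − 14 = 0
n=24: ⌊(25·493)/796⌋ − ⌊(24·493)/796⌋ = ⌊12325/796⌋ − ⌊11832/796⌋ = 15 − 14 = 1
n=25: ⌊(26·493)/796⌋ − ⌊(25·493)/796⌋ = ⌊12818/796⌋ − ⌊12325/796⌋ = 16 − 15 = 1
n=26: ⌊(27·493)/796⌋ − ⌊(26·493)/796⌋ = ⌊13311/796⌋ − ⌊12818/796⌋ = 16 − 16 = 0
n=27: ⌊(28·493)/796⌋ − ⌊(27·493)/796⌋ = ⌊13804/796⌋ − ⌊13311/796⌋ = 17 − 16 = 1
n=28: ⌊(29·493)/796⌋ − ⌊(28·493)/796⌋ = ⌊14297/796⌋ − ⌊13804/796⌋ = 17 − 17 = 0
n=29: ⌊(30·493)/796⌋ − ⌊(29·493)/796⌋ = ⌊14790/796⌋ − ⌊14297/796⌋ = 18 − 17 = 1
n=30: ⌊(31·493)/796⌋ − ⌊(30·493)/796⌋ = ⌊15283/796⌋ − ⌊14790/796⌋ = 19 − 18 = 1
n=31: ⌊(32·493)/796⌋ − ⌊(31·493)/796⌋ = ⌊15776/796⌋ − ⌊15283/796⌋ = 19 − 19 = 0
n=32: ⌊(33·493)/796⌋ − ⌊(32·493)/796⌋ = ⌊16269/796⌋ − ⌊15776/796⌋ = 20 − 19 = 1
n=33: ⌊(34·493)/796⌋ − ⌊(33·493)/796⌋ = ⌊16762/796⌋ − ⌊16269/796⌋ = 21 − 20 = 1
n=34: ⌊(35·493)/796⌋ − ⌊(34·493)/796⌋ = ⌊17255/796⌋ − ⌊16762/796⌋ = 21 − 21 = 0
n=35: ⌊(36·493)/796⌋ − ⌊(35·493)/796⌋ = ⌊17748/796⌋ − ⌊17255/796⌋ = 22 − 21 = 1
n=36: ⌊(37·493)/796⌋ − ⌊(36·493)/796⌋ = ⌊18241/796⌋ − ⌊17748/796⌋ = 22 − 22 = 0
n=37: ⌊(38·493)/796⌋ − ⌊(37·493)/796⌋ = ⌊18734/796⌋ − ⌊18241/796⌋ = 23 − 22 = 1
n=38: ⌊(39·493)/796⌋ − ⌊(38·493)/796⌋ = ⌊19227/796⌋ − ⌊18734/796⌋ = 24 − 23 = 1
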